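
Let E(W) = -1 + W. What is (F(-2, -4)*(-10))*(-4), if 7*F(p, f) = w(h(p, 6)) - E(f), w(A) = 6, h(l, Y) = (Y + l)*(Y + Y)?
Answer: 440/7 ≈ 62.857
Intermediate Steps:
h(l, Y) = 2*Y*(Y + l) (h(l, Y) = (Y + l)*(2*Y) = 2*Y*(Y + l))
F(p, f) = 1 - f/7 (F(p, f) = (6 - (-1 + f))/7 = (6 + (1 - f))/7 = (7 - f)/7 = 1 - f/7)
(F(-2, -4)*(-10))*(-4) = ((1 - ⅐*(-4))*(-10))*(-4) = ((1 + 4/7)*(-10))*(-4) = ((11/7)*(-10))*(-4) = -110/7*(-4) = 440/7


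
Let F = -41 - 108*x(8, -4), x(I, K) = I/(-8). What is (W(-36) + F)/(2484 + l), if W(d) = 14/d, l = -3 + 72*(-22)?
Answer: 1199/16146 ≈ 0.074260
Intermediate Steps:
l = -1587 (l = -3 - 1584 = -1587)
x(I, K) = -I/8 (x(I, K) = I*(-1/8) = -I/8)
F = 67 (F = -41 - (-27)*8/2 = -41 - 108*(-1) = -41 + 108 = 67)
(W(-36) + F)/(2484 + l) = (14/(-36) + 67)/(2484 - 1587) = (14*(-1/36) + 67)/897 = (-7/18 + 67)*(1/897) = (1199/18)*(1/897) = 1199/16146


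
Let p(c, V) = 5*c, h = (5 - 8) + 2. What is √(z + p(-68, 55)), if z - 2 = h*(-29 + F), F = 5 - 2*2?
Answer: I*√310 ≈ 17.607*I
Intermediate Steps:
F = 1 (F = 5 - 4 = 1)
h = -1 (h = -3 + 2 = -1)
z = 30 (z = 2 - (-29 + 1) = 2 - 1*(-28) = 2 + 28 = 30)
√(z + p(-68, 55)) = √(30 + 5*(-68)) = √(30 - 340) = √(-310) = I*√310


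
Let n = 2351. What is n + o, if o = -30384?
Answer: -28033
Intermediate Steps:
n + o = 2351 - 30384 = -28033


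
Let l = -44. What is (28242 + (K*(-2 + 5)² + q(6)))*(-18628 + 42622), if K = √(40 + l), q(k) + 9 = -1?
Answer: 677398608 + 431892*I ≈ 6.774e+8 + 4.3189e+5*I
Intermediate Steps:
q(k) = -10 (q(k) = -9 - 1 = -10)
K = 2*I (K = √(40 - 44) = √(-4) = 2*I ≈ 2.0*I)
(28242 + (K*(-2 + 5)² + q(6)))*(-18628 + 42622) = (28242 + ((2*I)*(-2 + 5)² - 10))*(-18628 + 42622) = (28242 + ((2*I)*3² - 10))*23994 = (28242 + ((2*I)*9 - 10))*23994 = (28242 + (18*I - 10))*23994 = (28242 + (-10 + 18*I))*23994 = (28232 + 18*I)*23994 = 677398608 + 431892*I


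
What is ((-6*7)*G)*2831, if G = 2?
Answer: -237804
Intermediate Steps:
((-6*7)*G)*2831 = (-6*7*2)*2831 = -42*2*2831 = -84*2831 = -237804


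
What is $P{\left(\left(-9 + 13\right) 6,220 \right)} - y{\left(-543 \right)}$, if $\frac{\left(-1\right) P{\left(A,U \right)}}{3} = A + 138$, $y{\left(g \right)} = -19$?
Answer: $-467$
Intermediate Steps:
$P{\left(A,U \right)} = -414 - 3 A$ ($P{\left(A,U \right)} = - 3 \left(A + 138\right) = - 3 \left(138 + A\right) = -414 - 3 A$)
$P{\left(\left(-9 + 13\right) 6,220 \right)} - y{\left(-543 \right)} = \left(-414 - 3 \left(-9 + 13\right) 6\right) - -19 = \left(-414 - 3 \cdot 4 \cdot 6\right) + 19 = \left(-414 - 72\right) + 19 = -486 + 19 = -467$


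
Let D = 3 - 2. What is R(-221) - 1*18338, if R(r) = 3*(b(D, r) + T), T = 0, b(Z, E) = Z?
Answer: -18335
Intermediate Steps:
D = 1
R(r) = 3 (R(r) = 3*(1 + 0) = 3*1 = 3)
R(-221) - 1*18338 = 3 - 1*18338 = 3 - 18338 = -18335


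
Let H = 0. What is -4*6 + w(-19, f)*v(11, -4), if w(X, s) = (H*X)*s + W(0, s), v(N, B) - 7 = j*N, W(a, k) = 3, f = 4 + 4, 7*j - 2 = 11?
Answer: 408/7 ≈ 58.286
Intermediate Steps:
j = 13/7 (j = 2/7 + (⅐)*11 = 2/7 + 11/7 = 13/7 ≈ 1.8571)
f = 8
v(N, B) = 7 + 13*N/7
w(X, s) = 3 (w(X, s) = (0*X)*s + 3 = 0*s + 3 = 0 + 3 = 3)
-4*6 + w(-19, f)*v(11, -4) = -4*6 + 3*(7 + (13/7)*11) = -24 + 3*(7 + 143/7) = -24 + 3*(192/7) = -24 + 576/7 = 408/7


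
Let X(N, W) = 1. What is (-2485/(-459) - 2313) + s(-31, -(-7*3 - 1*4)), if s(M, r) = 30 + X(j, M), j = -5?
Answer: -1044953/459 ≈ -2276.6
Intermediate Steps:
s(M, r) = 31 (s(M, r) = 30 + 1 = 31)
(-2485/(-459) - 2313) + s(-31, -(-7*3 - 1*4)) = (-2485/(-459) - 2313) + 31 = (-2485*(-1/459) - 2313) + 31 = (2485/459 - 2313) + 31 = -1059182/459 + 31 = -1044953/459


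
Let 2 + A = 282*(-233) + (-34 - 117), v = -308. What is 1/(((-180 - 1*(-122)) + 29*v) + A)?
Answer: -1/74849 ≈ -1.3360e-5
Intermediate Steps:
A = -65859 (A = -2 + (282*(-233) + (-34 - 117)) = -2 + (-65706 - 151) = -2 - 65857 = -65859)
1/(((-180 - 1*(-122)) + 29*v) + A) = 1/(((-180 - 1*(-122)) + 29*(-308)) - 65859) = 1/(((-180 + 122) - 8932) - 65859) = 1/((-58 - 8932) - 65859) = 1/(-8990 - 65859) = 1/(-74849) = -1/74849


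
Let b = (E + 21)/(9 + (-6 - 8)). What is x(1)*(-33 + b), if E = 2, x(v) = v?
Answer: -188/5 ≈ -37.600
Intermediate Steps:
b = -23/5 (b = (2 + 21)/(9 + (-6 - 8)) = 23/(9 - 14) = 23/(-5) = 23*(-⅕) = -23/5 ≈ -4.6000)
x(1)*(-33 + b) = 1*(-33 - 23/5) = 1*(-188/5) = -188/5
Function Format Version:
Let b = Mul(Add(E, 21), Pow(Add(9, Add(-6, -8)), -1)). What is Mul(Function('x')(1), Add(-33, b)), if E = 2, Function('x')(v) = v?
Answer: Rational(-188, 5) ≈ -37.600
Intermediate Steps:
b = Rational(-23, 5) (b = Mul(Add(2, 21), Pow(Add(9, Add(-6, -8)), -1)) = Mul(23, Pow(Add(9, -14), -1)) = Mul(23, Pow(-5, -1)) = Mul(23, Rational(-1, 5)) = Rational(-23, 5) ≈ -4.6000)
Mul(Function('x')(1), Add(-33, b)) = Mul(1, Add(-33, Rational(-23, 5))) = Mul(1, Rational(-188, 5)) = Rational(-188, 5)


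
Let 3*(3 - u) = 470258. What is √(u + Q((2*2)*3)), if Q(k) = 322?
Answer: I*√1407849/3 ≈ 395.51*I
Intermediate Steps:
u = -470249/3 (u = 3 - ⅓*470258 = 3 - 470258/3 = -470249/3 ≈ -1.5675e+5)
√(u + Q((2*2)*3)) = √(-470249/3 + 322) = √(-469283/3) = I*√1407849/3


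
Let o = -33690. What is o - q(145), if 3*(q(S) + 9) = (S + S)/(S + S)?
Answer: -101044/3 ≈ -33681.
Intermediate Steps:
q(S) = -26/3 (q(S) = -9 + ((S + S)/(S + S))/3 = -9 + ((2*S)/((2*S)))/3 = -9 + ((2*S)*(1/(2*S)))/3 = -9 + (1/3)*1 = -9 + 1/3 = -26/3)
o - q(145) = -33690 - 1*(-26/3) = -33690 + 26/3 = -101044/3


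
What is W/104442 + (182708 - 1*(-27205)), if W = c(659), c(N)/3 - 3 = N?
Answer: 3653955922/17407 ≈ 2.0991e+5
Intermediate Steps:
c(N) = 9 + 3*N
W = 1986 (W = 9 + 3*659 = 9 + 1977 = 1986)
W/104442 + (182708 - 1*(-27205)) = 1986/104442 + (182708 - 1*(-27205)) = 1986*(1/104442) + (182708 + 27205) = 331/17407 + 209913 = 3653955922/17407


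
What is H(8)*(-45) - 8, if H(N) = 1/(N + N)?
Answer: -173/16 ≈ -10.813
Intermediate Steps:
H(N) = 1/(2*N)
H(8)*(-45) - 8 = ((1/2)/8)*(-45) - 8 = ((1/2)*(1/8))*(-45) - 8 = (1/16)*(-45) - 8 = -45/16 - 8 = -173/16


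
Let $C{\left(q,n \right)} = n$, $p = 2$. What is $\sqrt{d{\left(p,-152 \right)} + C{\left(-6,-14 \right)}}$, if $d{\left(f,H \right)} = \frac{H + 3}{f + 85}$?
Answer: $\frac{i \sqrt{118929}}{87} \approx 3.9639 i$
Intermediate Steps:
$d{\left(f,H \right)} = \frac{3 + H}{85 + f}$
$\sqrt{d{\left(p,-152 \right)} + C{\left(-6,-14 \right)}} = \sqrt{\frac{3 - 152}{85 + 2} - 14} = \sqrt{\frac{1}{87} \left(-149\right) - 14} = \sqrt{- \frac{149}{87} - 14} = \sqrt{- \frac{1367}{87}} = \frac{i \sqrt{118929}}{87}$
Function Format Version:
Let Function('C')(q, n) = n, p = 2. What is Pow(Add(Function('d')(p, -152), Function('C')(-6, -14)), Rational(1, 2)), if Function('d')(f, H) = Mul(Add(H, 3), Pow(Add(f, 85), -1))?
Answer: Mul(Rational(1, 87), I, Pow(118929, Rational(1, 2))) ≈ Mul(3.9639, I)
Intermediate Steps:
Function('d')(f, H) = Mul(Pow(Add(85, f), -1), Add(3, H)) (Function('d')(f, H) = Mul(Add(3, H), Pow(Add(85, f), -1)) = Mul(Pow(Add(85, f), -1), Add(3, H)))
Pow(Add(Function('d')(p, -152), Function('C')(-6, -14)), Rational(1, 2)) = Pow(Add(Mul(Pow(Add(85, 2), -1), Add(3, -152)), -14), Rational(1, 2)) = Pow(Add(Mul(Pow(87, -1), -149), -14), Rational(1, 2)) = Pow(Add(Mul(Rational(1, 87), -149), -14), Rational(1, 2)) = Pow(Add(Rational(-149, 87), -14), Rational(1, 2)) = Pow(Rational(-1367, 87), Rational(1, 2)) = Mul(Rational(1, 87), I, Pow(118929, Rational(1, 2)))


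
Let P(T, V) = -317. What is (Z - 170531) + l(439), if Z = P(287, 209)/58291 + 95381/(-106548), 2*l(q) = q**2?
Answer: -35435611835837/477753036 ≈ -74171.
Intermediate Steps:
l(q) = q**2/2
Z = -430279199/477753036 (Z = -317/58291 + 95381/(-106548) = -317*1/58291 + 95381*(-1/106548) = -317/58291 - 7337/8196 = -430279199/477753036 ≈ -0.90063)
(Z - 170531) + l(439) = (-430279199/477753036 - 170531) + (1/2)*439**2 = -81472133261315/477753036 + (1/2)*192721 = -81472133261315/477753036 + 192721/2 = -35435611835837/477753036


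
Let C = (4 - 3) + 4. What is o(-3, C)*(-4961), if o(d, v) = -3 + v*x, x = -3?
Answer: 89298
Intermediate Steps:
C = 5 (C = 1 + 4 = 5)
o(d, v) = -3 - 3*v (o(d, v) = -3 + v*(-3) = -3 - 3*v)
o(-3, C)*(-4961) = (-3 - 3*5)*(-4961) = (-3 - 15)*(-4961) = -18*(-4961) = 89298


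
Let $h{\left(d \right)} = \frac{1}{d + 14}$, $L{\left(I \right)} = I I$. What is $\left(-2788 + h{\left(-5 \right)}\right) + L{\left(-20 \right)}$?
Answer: $- \frac{21491}{9} \approx -2387.9$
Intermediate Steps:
$L{\left(I \right)} = I^{2}$
$h{\left(d \right)} = \frac{1}{14 + d}$
$\left(-2788 + h{\left(-5 \right)}\right) + L{\left(-20 \right)} = \left(-2788 + \frac{1}{14 - 5}\right) + \left(-20\right)^{2} = \left(-2788 + \frac{1}{9}\right) + 400 = - \frac{25091}{9} + 400 = - \frac{21491}{9}$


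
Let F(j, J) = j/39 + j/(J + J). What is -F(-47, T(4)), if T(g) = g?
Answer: 2209/312 ≈ 7.0801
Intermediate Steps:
F(j, J) = j/39 + j/(2*J) (F(j, J) = j*(1/39) + j/((2*J)) = j/39 + j*(1/(2*J)) = j/39 + j/(2*J))
-F(-47, T(4)) = -((1/39)*(-47) + (½)*(-47)/4) = -(-47/39 + (½)*(-47)*(¼)) = -(-47/39 - 47/8) = -1*(-2209/312) = 2209/312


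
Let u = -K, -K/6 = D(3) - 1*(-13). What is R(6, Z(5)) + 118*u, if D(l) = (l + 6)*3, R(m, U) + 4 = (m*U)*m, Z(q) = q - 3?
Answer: 28388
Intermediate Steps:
Z(q) = -3 + q
R(m, U) = -4 + U*m**2 (R(m, U) = -4 + (m*U)*m = -4 + (U*m)*m = -4 + U*m**2)
D(l) = 18 + 3*l (D(l) = (6 + l)*3 = 18 + 3*l)
K = -240 (K = -6*((18 + 3*3) - 1*(-13)) = -6*((18 + 9) + 13) = -6*(27 + 13) = -6*40 = -240)
u = 240 (u = -1*(-240) = 240)
R(6, Z(5)) + 118*u = (-4 + (-3 + 5)*6**2) + 118*240 = (-4 + 2*36) + 28320 = (-4 + 72) + 28320 = 68 + 28320 = 28388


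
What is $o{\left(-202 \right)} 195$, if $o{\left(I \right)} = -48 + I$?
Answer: $-48750$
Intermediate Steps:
$o{\left(-202 \right)} 195 = \left(-48 - 202\right) 195 = \left(-250\right) 195 = -48750$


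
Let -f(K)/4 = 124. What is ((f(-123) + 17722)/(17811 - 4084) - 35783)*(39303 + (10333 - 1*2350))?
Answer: -627722947170/371 ≈ -1.6920e+9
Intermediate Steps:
f(K) = -496 (f(K) = -4*124 = -496)
((f(-123) + 17722)/(17811 - 4084) - 35783)*(39303 + (10333 - 1*2350)) = ((-496 + 17722)/(17811 - 4084) - 35783)*(39303 + (10333 - 1*2350)) = (17226/13727 - 35783)*(39303 + (10333 - 2350)) = (17226*(1/13727) - 35783)*(39303 + 7983) = (17226/13727 - 35783)*47286 = -491176015/13727*47286 = -627722947170/371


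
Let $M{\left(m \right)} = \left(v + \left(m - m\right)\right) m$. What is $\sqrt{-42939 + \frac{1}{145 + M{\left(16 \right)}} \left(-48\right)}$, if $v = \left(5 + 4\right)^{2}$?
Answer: $\frac{i \sqrt{89162086827}}{1441} \approx 207.22 i$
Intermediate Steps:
$v = 81$ ($v = 9^{2} = 81$)
$M{\left(m \right)} = 81 m$ ($M{\left(m \right)} = \left(81 + \left(m - m\right)\right) m = \left(81 + 0\right) m = 81 m$)
$\sqrt{-42939 + \frac{1}{145 + M{\left(16 \right)}} \left(-48\right)} = \sqrt{-42939 + \frac{1}{145 + 81 \cdot 16} \left(-48\right)} = \sqrt{-42939 + \frac{1}{145 + 1296} \left(-48\right)} = \sqrt{-42939 + \frac{1}{1441} \left(-48\right)} = \sqrt{-42939 - \frac{48}{1441}} = \sqrt{- \frac{61875147}{1441}} = \frac{i \sqrt{89162086827}}{1441}$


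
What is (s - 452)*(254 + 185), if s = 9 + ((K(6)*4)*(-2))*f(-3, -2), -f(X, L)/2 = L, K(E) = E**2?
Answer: -700205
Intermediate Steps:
f(X, L) = -2*L
s = -1143 (s = 9 + ((6**2*4)*(-2))*(-2*(-2)) = 9 + ((36*4)*(-2))*4 = 9 + (144*(-2))*4 = 9 - 288*4 = 9 - 1152 = -1143)
(s - 452)*(254 + 185) = (-1143 - 452)*(254 + 185) = -1595*439 = -700205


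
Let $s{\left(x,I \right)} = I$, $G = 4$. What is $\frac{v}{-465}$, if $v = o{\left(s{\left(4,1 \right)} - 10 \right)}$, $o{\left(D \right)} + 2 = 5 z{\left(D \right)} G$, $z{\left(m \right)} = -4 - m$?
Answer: $- \frac{98}{465} \approx -0.21075$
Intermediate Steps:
$o{\left(D \right)} = -82 - 20 D$ ($o{\left(D \right)} = -2 + 5 \left(-4 - D\right) 4 = -2 + \left(-20 - 5 D\right) 4 = -2 - \left(80 + 20 D\right) = -82 - 20 D$)
$v = 98$ ($v = -82 - 20 \left(1 - 10\right) = -82 - -180 = -82 + 180 = 98$)
$\frac{v}{-465} = \frac{98}{-465} = 98 \left(- \frac{1}{465}\right) = - \frac{98}{465}$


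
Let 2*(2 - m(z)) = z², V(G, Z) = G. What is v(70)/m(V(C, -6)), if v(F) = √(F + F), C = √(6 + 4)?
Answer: -2*√35/3 ≈ -3.9441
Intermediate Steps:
C = √10 ≈ 3.1623
v(F) = √2*√F (v(F) = √(2*F) = √2*√F)
m(z) = 2 - z²/2
v(70)/m(V(C, -6)) = (√2*√70)/(2 - (√10)²/2) = (2*√35)/(2 - ½*10) = (2*√35)/(2 - 5) = (2*√35)/(-3) = (2*√35)*(-⅓) = -2*√35/3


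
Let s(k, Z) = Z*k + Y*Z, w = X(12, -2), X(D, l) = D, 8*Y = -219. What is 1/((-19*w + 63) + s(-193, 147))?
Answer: -8/260481 ≈ -3.0712e-5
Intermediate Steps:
Y = -219/8 (Y = (⅛)*(-219) = -219/8 ≈ -27.375)
w = 12
s(k, Z) = -219*Z/8 + Z*k (s(k, Z) = Z*k - 219*Z/8 = -219*Z/8 + Z*k)
1/((-19*w + 63) + s(-193, 147)) = 1/((-19*12 + 63) + (⅛)*147*(-219 + 8*(-193))) = 1/((-228 + 63) + (⅛)*147*(-219 - 1544)) = 1/(-165 + (⅛)*147*(-1763)) = 1/(-165 - 259161/8) = 1/(-260481/8) = -8/260481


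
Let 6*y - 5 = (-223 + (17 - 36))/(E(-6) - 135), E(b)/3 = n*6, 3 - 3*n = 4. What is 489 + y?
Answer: 414641/846 ≈ 490.12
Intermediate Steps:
n = -⅓ (n = 1 - ⅓*4 = 1 - 4/3 = -⅓ ≈ -0.33333)
E(b) = -6 (E(b) = 3*(-⅓*6) = 3*(-2) = -6)
y = 947/846 (y = ⅚ + ((-223 + (17 - 36))/(-6 - 135))/6 = ⅚ + ((-223 - 19)/(-141))/6 = ⅚ + (-242*(-1/141))/6 = ⅚ + (⅙)*(242/141) = ⅚ + 121/423 = 947/846 ≈ 1.1194)
489 + y = 489 + 947/846 = 414641/846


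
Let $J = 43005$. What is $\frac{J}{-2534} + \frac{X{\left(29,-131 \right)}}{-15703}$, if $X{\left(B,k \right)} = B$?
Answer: $- \frac{675381001}{39791402} \approx -16.973$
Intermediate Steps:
$\frac{J}{-2534} + \frac{X{\left(29,-131 \right)}}{-15703} = \frac{43005}{-2534} + \frac{29}{-15703} = 43005 \left(- \frac{1}{2534}\right) + 29 \left(- \frac{1}{15703}\right) = - \frac{43005}{2534} - \frac{29}{15703} = - \frac{675381001}{39791402}$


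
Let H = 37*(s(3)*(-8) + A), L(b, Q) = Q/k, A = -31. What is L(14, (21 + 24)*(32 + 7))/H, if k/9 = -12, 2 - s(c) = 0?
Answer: 65/6956 ≈ 0.0093444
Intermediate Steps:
s(c) = 2 (s(c) = 2 - 1*0 = 2 + 0 = 2)
k = -108 (k = 9*(-12) = -108)
L(b, Q) = -Q/108 (L(b, Q) = Q/(-108) = Q*(-1/108) = -Q/108)
H = -1739 (H = 37*(2*(-8) - 31) = 37*(-16 - 31) = 37*(-47) = -1739)
L(14, (21 + 24)*(32 + 7))/H = -(21 + 24)*(32 + 7)/108/(-1739) = -5*39/12*(-1/1739) = -1/108*1755*(-1/1739) = -65/4*(-1/1739) = 65/6956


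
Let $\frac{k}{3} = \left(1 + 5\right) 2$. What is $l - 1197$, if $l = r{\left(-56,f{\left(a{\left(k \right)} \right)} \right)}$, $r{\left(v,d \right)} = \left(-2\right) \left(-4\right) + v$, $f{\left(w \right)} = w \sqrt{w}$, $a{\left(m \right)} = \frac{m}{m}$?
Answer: $-1245$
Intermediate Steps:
$k = 36$ ($k = 3 \left(1 + 5\right) 2 = 3 \cdot 6 \cdot 2 = 3 \cdot 12 = 36$)
$a{\left(m \right)} = 1$
$f{\left(w \right)} = w^{\frac{3}{2}}$
$r{\left(v,d \right)} = 8 + v$
$l = -48$ ($l = 8 - 56 = -48$)
$l - 1197 = -48 - 1197 = -1245$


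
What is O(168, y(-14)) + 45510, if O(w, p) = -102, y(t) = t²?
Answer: 45408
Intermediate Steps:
O(168, y(-14)) + 45510 = -102 + 45510 = 45408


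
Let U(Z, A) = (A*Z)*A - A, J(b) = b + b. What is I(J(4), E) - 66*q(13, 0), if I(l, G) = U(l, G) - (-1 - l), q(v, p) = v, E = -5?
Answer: -644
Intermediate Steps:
J(b) = 2*b
U(Z, A) = -A + Z*A² (U(Z, A) = Z*A² - A = -A + Z*A²)
I(l, G) = 1 + l + G*(-1 + G*l) (I(l, G) = G*(-1 + G*l) - (-1 - l) = G*(-1 + G*l) + (1 + l) = 1 + l + G*(-1 + G*l))
I(J(4), E) - 66*q(13, 0) = (1 + 2*4 - 5*(-1 - 10*4)) - 66*13 = (1 + 8 - 5*(-1 - 5*8)) - 858 = (1 + 8 - 5*(-1 - 40)) - 858 = (1 + 8 - 5*(-41)) - 858 = (1 + 8 + 205) - 858 = 214 - 858 = -644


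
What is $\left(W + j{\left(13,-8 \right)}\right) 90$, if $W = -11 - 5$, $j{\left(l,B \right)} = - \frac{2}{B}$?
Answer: $- \frac{2835}{2} \approx -1417.5$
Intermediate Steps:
$W = -16$
$\left(W + j{\left(13,-8 \right)}\right) 90 = \left(-16 - \frac{2}{-8}\right) 90 = \left(-16 - - \frac{1}{4}\right) 90 = \left(-16 + \frac{1}{4}\right) 90 = \left(- \frac{63}{4}\right) 90 = - \frac{2835}{2}$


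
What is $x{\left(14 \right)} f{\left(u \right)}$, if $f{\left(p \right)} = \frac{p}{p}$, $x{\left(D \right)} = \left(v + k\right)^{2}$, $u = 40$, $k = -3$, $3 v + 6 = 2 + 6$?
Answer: $\frac{49}{9} \approx 5.4444$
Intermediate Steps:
$v = \frac{2}{3}$ ($v = -2 + \frac{2 + 6}{3} = -2 + \frac{1}{3} \cdot 8 = -2 + \frac{8}{3} = \frac{2}{3} \approx 0.66667$)
$x{\left(D \right)} = \frac{49}{9}$ ($x{\left(D \right)} = \left(\frac{2}{3} - 3\right)^{2} = \left(- \frac{7}{3}\right)^{2} = \frac{49}{9}$)
$f{\left(p \right)} = 1$
$x{\left(14 \right)} f{\left(u \right)} = \frac{49}{9} \cdot 1 = \frac{49}{9}$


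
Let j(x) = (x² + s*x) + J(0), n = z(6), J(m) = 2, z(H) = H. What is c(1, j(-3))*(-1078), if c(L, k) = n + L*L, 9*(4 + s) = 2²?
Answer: -7546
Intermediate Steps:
n = 6
s = -32/9 (s = -4 + (⅑)*2² = -4 + (⅑)*4 = -4 + 4/9 = -32/9 ≈ -3.5556)
j(x) = 2 + x² - 32*x/9 (j(x) = (x² - 32*x/9) + 2 = 2 + x² - 32*x/9)
c(L, k) = 6 + L² (c(L, k) = 6 + L*L = 6 + L²)
c(1, j(-3))*(-1078) = (6 + 1²)*(-1078) = (6 + 1)*(-1078) = 7*(-1078) = -7546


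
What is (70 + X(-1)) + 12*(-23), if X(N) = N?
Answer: -207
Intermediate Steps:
(70 + X(-1)) + 12*(-23) = (70 - 1) + 12*(-23) = 69 - 276 = -207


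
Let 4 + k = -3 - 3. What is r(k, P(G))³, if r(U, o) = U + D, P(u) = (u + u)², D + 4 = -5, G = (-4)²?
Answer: -6859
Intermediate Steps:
G = 16
D = -9 (D = -4 - 5 = -9)
P(u) = 4*u² (P(u) = (2*u)² = 4*u²)
k = -10 (k = -4 + (-3 - 3) = -4 - 6 = -10)
r(U, o) = -9 + U (r(U, o) = U - 9 = -9 + U)
r(k, P(G))³ = (-9 - 10)³ = (-19)³ = -6859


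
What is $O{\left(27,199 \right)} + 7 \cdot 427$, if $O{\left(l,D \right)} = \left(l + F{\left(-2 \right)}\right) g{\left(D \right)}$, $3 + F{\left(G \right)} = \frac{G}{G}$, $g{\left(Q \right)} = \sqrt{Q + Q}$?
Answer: $2989 + 25 \sqrt{398} \approx 3487.8$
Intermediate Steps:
$g{\left(Q \right)} = \sqrt{2} \sqrt{Q}$ ($g{\left(Q \right)} = \sqrt{2 Q} = \sqrt{2} \sqrt{Q}$)
$F{\left(G \right)} = -2$ ($F{\left(G \right)} = -3 + \frac{G}{G} = -3 + 1 = -2$)
$O{\left(l,D \right)} = \sqrt{2} \sqrt{D} \left(-2 + l\right)$ ($O{\left(l,D \right)} = \left(l - 2\right) \sqrt{2} \sqrt{D} = \left(-2 + l\right) \sqrt{2} \sqrt{D} = \sqrt{2} \sqrt{D} \left(-2 + l\right)$)
$O{\left(27,199 \right)} + 7 \cdot 427 = \sqrt{2} \sqrt{199} \left(-2 + 27\right) + 7 \cdot 427 = \sqrt{2} \sqrt{199} \cdot 25 + 2989 = 25 \sqrt{398} + 2989 = 2989 + 25 \sqrt{398}$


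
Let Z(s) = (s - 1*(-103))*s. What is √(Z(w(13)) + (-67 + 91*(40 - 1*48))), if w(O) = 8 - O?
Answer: I*√1285 ≈ 35.847*I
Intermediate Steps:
Z(s) = s*(103 + s) (Z(s) = (s + 103)*s = (103 + s)*s = s*(103 + s))
√(Z(w(13)) + (-67 + 91*(40 - 1*48))) = √((8 - 1*13)*(103 + (8 - 1*13)) + (-67 + 91*(40 - 1*48))) = √((8 - 13)*(103 + (8 - 13)) + (-67 + 91*(40 - 48))) = √(-5*(103 - 5) + (-67 + 91*(-8))) = √(-5*98 + (-67 - 728)) = √(-490 - 795) = √(-1285) = I*√1285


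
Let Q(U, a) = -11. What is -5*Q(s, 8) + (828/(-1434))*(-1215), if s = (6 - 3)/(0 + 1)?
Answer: 180815/239 ≈ 756.55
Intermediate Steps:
s = 3 (s = 3/1 = 3*1 = 3)
-5*Q(s, 8) + (828/(-1434))*(-1215) = -5*(-11) + (828/(-1434))*(-1215) = 55 + (828*(-1/1434))*(-1215) = 55 - 138/239*(-1215) = 55 + 167670/239 = 180815/239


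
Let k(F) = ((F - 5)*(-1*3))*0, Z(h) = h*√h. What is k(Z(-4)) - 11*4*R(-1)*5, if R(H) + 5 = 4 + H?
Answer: 440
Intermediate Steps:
R(H) = -1 + H (R(H) = -5 + (4 + H) = -1 + H)
Z(h) = h^(3/2)
k(F) = 0 (k(F) = ((-5 + F)*(-3))*0 = (15 - 3*F)*0 = 0)
k(Z(-4)) - 11*4*R(-1)*5 = 0 - 11*4*(-1 - 1)*5 = 0 - 11*4*(-2)*5 = 0 - (-88)*5 = 0 - 11*(-40) = 0 + 440 = 440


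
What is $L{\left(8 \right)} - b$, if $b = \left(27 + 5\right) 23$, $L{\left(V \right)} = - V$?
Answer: $-744$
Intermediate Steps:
$b = 736$ ($b = 32 \cdot 23 = 736$)
$L{\left(8 \right)} - b = \left(-1\right) 8 - 736 = -8 - 736 = -744$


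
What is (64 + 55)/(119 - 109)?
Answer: 119/10 ≈ 11.900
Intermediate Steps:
(64 + 55)/(119 - 109) = 119/10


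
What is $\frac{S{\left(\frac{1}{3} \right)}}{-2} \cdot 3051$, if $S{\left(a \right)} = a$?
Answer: $- \frac{1017}{2} \approx -508.5$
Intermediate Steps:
$\frac{S{\left(\frac{1}{3} \right)}}{-2} \cdot 3051 = \frac{1}{3 \left(-2\right)} 3051 = \frac{1}{3} \left(- \frac{1}{2}\right) 3051 = \left(- \frac{1}{6}\right) 3051 = - \frac{1017}{2}$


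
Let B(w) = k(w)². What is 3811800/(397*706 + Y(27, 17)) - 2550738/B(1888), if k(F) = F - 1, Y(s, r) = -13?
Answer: 158741314638/12320656381 ≈ 12.884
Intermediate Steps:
k(F) = -1 + F
B(w) = (-1 + w)²
3811800/(397*706 + Y(27, 17)) - 2550738/B(1888) = 3811800/(397*706 - 13) - 2550738/(-1 + 1888)² = 3811800/(280282 - 13) - 2550738/(1887²) = 3811800/280269 - 2550738/3560769 = 3811800*(1/280269) - 2550738*1/3560769 = 1270600/93423 - 850246/1186923 = 158741314638/12320656381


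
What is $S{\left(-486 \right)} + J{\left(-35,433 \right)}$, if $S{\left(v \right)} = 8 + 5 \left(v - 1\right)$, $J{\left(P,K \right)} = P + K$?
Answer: $-2029$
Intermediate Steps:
$J{\left(P,K \right)} = K + P$
$S{\left(v \right)} = 3 + 5 v$ ($S{\left(v \right)} = 8 + 5 \left(v - 1\right) = 8 + 5 \left(-1 + v\right) = 8 + \left(-5 + 5 v\right) = 3 + 5 v$)
$S{\left(-486 \right)} + J{\left(-35,433 \right)} = \left(3 + 5 \left(-486\right)\right) + \left(433 - 35\right) = \left(3 - 2430\right) + 398 = -2427 + 398 = -2029$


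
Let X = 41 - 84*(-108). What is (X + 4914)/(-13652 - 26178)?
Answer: -14027/39830 ≈ -0.35217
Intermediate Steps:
X = 9113 (X = 41 + 9072 = 9113)
(X + 4914)/(-13652 - 26178) = (9113 + 4914)/(-13652 - 26178) = 14027/(-39830) = 14027*(-1/39830) = -14027/39830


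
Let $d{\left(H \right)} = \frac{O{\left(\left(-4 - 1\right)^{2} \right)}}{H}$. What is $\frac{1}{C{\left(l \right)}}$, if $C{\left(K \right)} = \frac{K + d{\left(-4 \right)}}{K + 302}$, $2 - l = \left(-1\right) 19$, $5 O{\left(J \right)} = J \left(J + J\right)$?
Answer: $- \frac{646}{83} \approx -7.7831$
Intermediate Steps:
$O{\left(J \right)} = \frac{2 J^{2}}{5}$ ($O{\left(J \right)} = \frac{J \left(J + J\right)}{5} = \frac{J 2 J}{5} = \frac{2 J^{2}}{5}$)
$d{\left(H \right)} = \frac{250}{H}$ ($d{\left(H \right)} = \frac{\frac{2}{5} \left(\left(-4 - 1\right)^{2}\right)^{2}}{H} = \frac{\frac{2}{5} \left(\left(-5\right)^{2}\right)^{2}}{H} = \frac{\frac{2}{5} \cdot 25^{2}}{H} = \frac{\frac{2}{5} \cdot 625}{H} = \frac{250}{H}$)
$l = 21$ ($l = 2 - \left(-1\right) 19 = 2 - -19 = 2 + 19 = 21$)
$C{\left(K \right)} = \frac{- \frac{125}{2} + K}{302 + K}$ ($C{\left(K \right)} = \frac{K + \frac{250}{-4}}{K + 302} = \frac{K + 250 \left(- \frac{1}{4}\right)}{302 + K} = \frac{K - \frac{125}{2}}{302 + K} = \frac{- \frac{125}{2} + K}{302 + K}$)
$\frac{1}{C{\left(l \right)}} = \frac{1}{\frac{1}{302 + 21} \left(- \frac{125}{2} + 21\right)} = \frac{1}{\frac{1}{323} \left(- \frac{83}{2}\right)} = \frac{1}{- \frac{83}{646}} = - \frac{646}{83}$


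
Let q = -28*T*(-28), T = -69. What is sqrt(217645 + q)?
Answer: sqrt(163549) ≈ 404.41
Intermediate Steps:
q = -54096 (q = -28*(-69)*(-28) = 1932*(-28) = -54096)
sqrt(217645 + q) = sqrt(217645 - 54096) = sqrt(163549)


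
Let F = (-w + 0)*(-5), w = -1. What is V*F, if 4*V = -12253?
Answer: 61265/4 ≈ 15316.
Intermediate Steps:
V = -12253/4 (V = (¼)*(-12253) = -12253/4 ≈ -3063.3)
F = -5 (F = (-1*(-1) + 0)*(-5) = (1 + 0)*(-5) = 1*(-5) = -5)
V*F = -12253/4*(-5) = 61265/4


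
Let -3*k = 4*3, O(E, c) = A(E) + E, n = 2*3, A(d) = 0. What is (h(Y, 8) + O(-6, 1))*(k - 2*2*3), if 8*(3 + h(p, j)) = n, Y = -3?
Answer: 132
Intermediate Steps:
n = 6
O(E, c) = E (O(E, c) = 0 + E = E)
h(p, j) = -9/4 (h(p, j) = -3 + (⅛)*6 = -3 + ¾ = -9/4)
k = -4 (k = -4*3/3 = -⅓*12 = -4)
(h(Y, 8) + O(-6, 1))*(k - 2*2*3) = (-9/4 - 6)*(-4 - 2*2*3) = -33*(-4 - 4*3)/4 = -33*(-4 - 12)/4 = -33/4*(-16) = 132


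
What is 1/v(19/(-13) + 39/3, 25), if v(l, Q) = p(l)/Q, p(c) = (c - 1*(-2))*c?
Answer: 169/1056 ≈ 0.16004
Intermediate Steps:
p(c) = c*(2 + c) (p(c) = (c + 2)*c = (2 + c)*c = c*(2 + c))
v(l, Q) = l*(2 + l)/Q (v(l, Q) = (l*(2 + l))/Q = l*(2 + l)/Q)
1/v(19/(-13) + 39/3, 25) = 1/((19/(-13) + 39/3)*(2 + (19/(-13) + 39/3))/25) = 1/((19*(-1/13) + 39*(1/3))*(1/25)*(2 + (19*(-1/13) + 39*(1/3)))) = 1/((-19/13 + 13)*(1/25)*(2 + (-19/13 + 13))) = 1/((150/13)*(1/25)*(2 + 150/13)) = 1/((150/13)*(1/25)*(176/13)) = 1/(1056/169) = 169/1056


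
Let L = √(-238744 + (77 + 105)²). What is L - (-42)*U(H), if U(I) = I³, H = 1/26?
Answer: 21/8788 + 2*I*√51405 ≈ 0.0023896 + 453.45*I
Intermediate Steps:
H = 1/26 ≈ 0.038462
L = 2*I*√51405 (L = √(-238744 + 182²) = √(-238744 + 33124) = √(-205620) = 2*I*√51405 ≈ 453.45*I)
L - (-42)*U(H) = 2*I*√51405 - (-42)*(1/26)³ = 2*I*√51405 - (-42)/17576 = 2*I*√51405 - 1*(-21/8788) = 2*I*√51405 + 21/8788 = 21/8788 + 2*I*√51405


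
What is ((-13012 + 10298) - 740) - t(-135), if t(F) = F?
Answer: -3319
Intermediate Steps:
((-13012 + 10298) - 740) - t(-135) = ((-13012 + 10298) - 740) - 1*(-135) = (-2714 - 740) + 135 = -3454 + 135 = -3319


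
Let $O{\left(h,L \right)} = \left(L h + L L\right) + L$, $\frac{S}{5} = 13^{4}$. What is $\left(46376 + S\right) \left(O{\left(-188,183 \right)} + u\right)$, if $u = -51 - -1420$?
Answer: $120508297$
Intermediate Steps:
$S = 142805$ ($S = 5 \cdot 13^{4} = 5 \cdot 28561 = 142805$)
$u = 1369$ ($u = -51 + 1420 = 1369$)
$O{\left(h,L \right)} = L + L^{2} + L h$ ($O{\left(h,L \right)} = \left(L h + L^{2}\right) + L = \left(L^{2} + L h\right) + L = L + L^{2} + L h$)
$\left(46376 + S\right) \left(O{\left(-188,183 \right)} + u\right) = \left(46376 + 142805\right) \left(183 \left(1 + 183 - 188\right) + 1369\right) = 189181 \left(183 \left(-4\right) + 1369\right) = 189181 \left(-732 + 1369\right) = 189181 \cdot 637 = 120508297$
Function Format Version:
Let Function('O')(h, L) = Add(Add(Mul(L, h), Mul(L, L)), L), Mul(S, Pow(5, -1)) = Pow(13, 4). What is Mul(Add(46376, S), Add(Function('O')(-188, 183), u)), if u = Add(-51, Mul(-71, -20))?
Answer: 120508297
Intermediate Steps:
S = 142805 (S = Mul(5, Pow(13, 4)) = Mul(5, 28561) = 142805)
u = 1369 (u = Add(-51, 1420) = 1369)
Function('O')(h, L) = Add(L, Pow(L, 2), Mul(L, h)) (Function('O')(h, L) = Add(Add(Mul(L, h), Pow(L, 2)), L) = Add(Add(Pow(L, 2), Mul(L, h)), L) = Add(L, Pow(L, 2), Mul(L, h)))
Mul(Add(46376, S), Add(Function('O')(-188, 183), u)) = Mul(Add(46376, 142805), Add(Mul(183, Add(1, 183, -188)), 1369)) = Mul(189181, Add(Mul(183, -4), 1369)) = Mul(189181, Add(-732, 1369)) = Mul(189181, 637) = 120508297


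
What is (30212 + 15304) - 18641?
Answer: 26875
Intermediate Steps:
(30212 + 15304) - 18641 = 45516 - 18641 = 26875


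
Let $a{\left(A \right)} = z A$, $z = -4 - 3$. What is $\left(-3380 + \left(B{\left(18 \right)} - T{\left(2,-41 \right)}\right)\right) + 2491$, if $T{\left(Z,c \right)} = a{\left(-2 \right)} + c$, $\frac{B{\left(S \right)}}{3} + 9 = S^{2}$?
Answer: $83$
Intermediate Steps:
$B{\left(S \right)} = -27 + 3 S^{2}$
$z = -7$ ($z = -4 - 3 = -7$)
$a{\left(A \right)} = - 7 A$
$T{\left(Z,c \right)} = 14 + c$ ($T{\left(Z,c \right)} = \left(-7\right) \left(-2\right) + c = 14 + c$)
$\left(-3380 + \left(B{\left(18 \right)} - T{\left(2,-41 \right)}\right)\right) + 2491 = \left(-3380 - -972\right) + 2491 = \left(-3380 + \left(\left(-27 + 3 \cdot 324\right) - -27\right)\right) + 2491 = \left(-3380 + \left(\left(-27 + 972\right) + 27\right)\right) + 2491 = \left(-3380 + \left(945 + 27\right)\right) + 2491 = \left(-3380 + 972\right) + 2491 = -2408 + 2491 = 83$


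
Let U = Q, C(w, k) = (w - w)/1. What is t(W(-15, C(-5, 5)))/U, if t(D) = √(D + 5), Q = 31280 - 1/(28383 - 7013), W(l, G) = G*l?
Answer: 21370*√5/668453599 ≈ 7.1486e-5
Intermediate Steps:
C(w, k) = 0 (C(w, k) = 0*1 = 0)
Q = 668453599/21370 (Q = 31280 - 1/21370 = 668453599/21370 ≈ 31280.)
U = 668453599/21370 ≈ 31280.
t(D) = √(5 + D)
t(W(-15, C(-5, 5)))/U = √(5 + 0*(-15))/(668453599/21370) = √(5 + 0)*(21370/668453599) = √5*(21370/668453599) = 21370*√5/668453599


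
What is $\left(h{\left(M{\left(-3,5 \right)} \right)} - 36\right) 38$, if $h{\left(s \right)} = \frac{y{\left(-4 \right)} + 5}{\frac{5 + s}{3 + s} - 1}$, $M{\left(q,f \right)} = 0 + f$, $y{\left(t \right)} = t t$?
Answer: $1824$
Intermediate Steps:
$y{\left(t \right)} = t^{2}$
$M{\left(q,f \right)} = f$
$h{\left(s \right)} = \frac{21}{-1 + \frac{5 + s}{3 + s}}$ ($h{\left(s \right)} = \frac{\left(-4\right)^{2} + 5}{\frac{5 + s}{3 + s} - 1} = \frac{16 + 5}{\frac{5 + s}{3 + s} - 1} = \frac{21}{-1 + \frac{5 + s}{3 + s}}$)
$\left(h{\left(M{\left(-3,5 \right)} \right)} - 36\right) 38 = \left(\left(\frac{63}{2} + \frac{21}{2} \cdot 5\right) - 36\right) 38 = \left(\left(\frac{63}{2} + \frac{105}{2}\right) - 36\right) 38 = \left(84 - 36\right) 38 = 48 \cdot 38 = 1824$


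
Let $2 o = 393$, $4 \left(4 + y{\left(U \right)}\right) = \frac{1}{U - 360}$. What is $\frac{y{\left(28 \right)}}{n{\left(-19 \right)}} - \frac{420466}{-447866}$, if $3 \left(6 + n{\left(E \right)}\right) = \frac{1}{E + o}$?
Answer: $\frac{3050552211397}{1899682757312} \approx 1.6058$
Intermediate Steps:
$y{\left(U \right)} = -4 + \frac{1}{4 \left(-360 + U\right)}$ ($y{\left(U \right)} = -4 + \frac{1}{4 \left(U - 360\right)} = -4 + \frac{1}{4 \left(-360 + U\right)}$)
$o = \frac{393}{2}$ ($o = \frac{1}{2} \cdot 393 = \frac{393}{2} \approx 196.5$)
$n{\left(E \right)} = -6 + \frac{1}{3 \left(\frac{393}{2} + E\right)}$ ($n{\left(E \right)} = -6 + \frac{1}{3 \left(E + \frac{393}{2}\right)} = -6 + \frac{1}{3 \left(\frac{393}{2} + E\right)}$)
$\frac{y{\left(28 \right)}}{n{\left(-19 \right)}} - \frac{420466}{-447866} = \frac{\frac{1}{4} \frac{1}{-360 + 28} \left(5761 - 448\right)}{\frac{4}{3} \frac{1}{393 + 2 \left(-19\right)} \left(-1768 - -171\right)} - \frac{420466}{-447866} = \frac{\frac{1}{4} \frac{1}{-332} \left(5761 - 448\right)}{\frac{4}{3} \frac{1}{393 - 38} \left(-1768 + 171\right)} - - \frac{210233}{223933} = \frac{\frac{1}{4} \left(- \frac{1}{332}\right) 5313}{\frac{4}{3} \cdot \frac{1}{355} \left(-1597\right)} + \frac{210233}{223933} = - \frac{5313}{1328 \cdot \frac{4}{3} \cdot \frac{1}{355} \left(-1597\right)} + \frac{210233}{223933} = - \frac{5313}{1328 \left(- \frac{6388}{1065}\right)} + \frac{210233}{223933} = \left(- \frac{5313}{1328}\right) \left(- \frac{1065}{6388}\right) + \frac{210233}{223933} = \frac{5658345}{8483264} + \frac{210233}{223933} = \frac{3050552211397}{1899682757312}$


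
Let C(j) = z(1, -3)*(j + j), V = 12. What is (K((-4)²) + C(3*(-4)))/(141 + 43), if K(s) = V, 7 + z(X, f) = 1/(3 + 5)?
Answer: 177/184 ≈ 0.96196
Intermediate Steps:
z(X, f) = -55/8 (z(X, f) = -7 + 1/(3 + 5) = -7 + 1/8 = -7 + ⅛ = -55/8)
C(j) = -55*j/4 (C(j) = -55*(j + j)/8 = -55*j/4)
K(s) = 12
(K((-4)²) + C(3*(-4)))/(141 + 43) = (12 - 165*(-4)/4)/(141 + 43) = (12 - 55/4*(-12))/184 = (12 + 165)/184 = (1/184)*177 = 177/184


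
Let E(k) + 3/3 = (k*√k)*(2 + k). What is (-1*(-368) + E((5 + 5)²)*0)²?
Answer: 135424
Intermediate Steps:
E(k) = -1 + k^(3/2)*(2 + k) (E(k) = -1 + (k*√k)*(2 + k) = -1 + k^(3/2)*(2 + k))
(-1*(-368) + E((5 + 5)²)*0)² = (-1*(-368) + (-1 + ((5 + 5)²)^(5/2) + 2*((5 + 5)²)^(3/2))*0)² = (368 + (-1 + (10²)^(5/2) + 2*(10²)^(3/2))*0)² = (368 + (-1 + 100^(5/2) + 2*100^(3/2))*0)² = (368 + (-1 + 100000 + 2*1000)*0)² = (368 + (-1 + 100000 + 2000)*0)² = (368 + 101999*0)² = (368 + 0)² = 368² = 135424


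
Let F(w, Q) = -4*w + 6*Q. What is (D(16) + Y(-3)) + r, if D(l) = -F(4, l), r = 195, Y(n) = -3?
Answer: 112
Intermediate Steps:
D(l) = 16 - 6*l (D(l) = -(-4*4 + 6*l) = -(-16 + 6*l) = 16 - 6*l)
(D(16) + Y(-3)) + r = ((16 - 6*16) - 3) + 195 = ((16 - 96) - 3) + 195 = (-80 - 3) + 195 = -83 + 195 = 112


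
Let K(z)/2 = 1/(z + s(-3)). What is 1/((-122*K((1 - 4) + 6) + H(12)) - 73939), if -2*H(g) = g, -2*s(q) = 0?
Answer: -3/222079 ≈ -1.3509e-5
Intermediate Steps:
s(q) = 0 (s(q) = -1/2*0 = 0)
H(g) = -g/2
K(z) = 2/z (K(z) = 2/(z + 0) = 2/z)
1/((-122*K((1 - 4) + 6) + H(12)) - 73939) = 1/((-244/((1 - 4) + 6) - 1/2*12) - 73939) = 1/((-244/(-3 + 6) - 6) - 73939) = 1/((-244/3 - 6) - 73939) = 1/(-262/3 - 73939) = 1/(-222079/3) = -3/222079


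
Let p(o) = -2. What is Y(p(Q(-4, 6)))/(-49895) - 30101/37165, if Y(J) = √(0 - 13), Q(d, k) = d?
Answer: -30101/37165 - I*√13/49895 ≈ -0.80993 - 7.2263e-5*I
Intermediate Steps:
Y(J) = I*√13 (Y(J) = √(-13) = I*√13)
Y(p(Q(-4, 6)))/(-49895) - 30101/37165 = (I*√13)/(-49895) - 30101/37165 = (I*√13)*(-1/49895) - 30101*1/37165 = -I*√13/49895 - 30101/37165 = -30101/37165 - I*√13/49895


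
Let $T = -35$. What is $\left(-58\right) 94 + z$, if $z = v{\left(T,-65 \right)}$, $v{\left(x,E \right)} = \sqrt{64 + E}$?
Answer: $-5452 + i \approx -5452.0 + 1.0 i$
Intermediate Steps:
$z = i$ ($z = \sqrt{64 - 65} = \sqrt{-1} = i \approx 1.0 i$)
$\left(-58\right) 94 + z = \left(-58\right) 94 + i = -5452 + i$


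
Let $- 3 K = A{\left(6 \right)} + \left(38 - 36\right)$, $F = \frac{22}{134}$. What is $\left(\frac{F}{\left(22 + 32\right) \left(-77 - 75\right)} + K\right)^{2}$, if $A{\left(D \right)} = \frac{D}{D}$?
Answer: $\frac{302441702809}{302429604096} \approx 1.0$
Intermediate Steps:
$A{\left(D \right)} = 1$
$F = \frac{11}{67}$ ($F = 22 \cdot \frac{1}{134} = \frac{11}{67} \approx 0.16418$)
$K = -1$ ($K = - \frac{1 + \left(38 - 36\right)}{3} = - \frac{1 + 2}{3} = \left(- \frac{1}{3}\right) 3 = -1$)
$\left(\frac{F}{\left(22 + 32\right) \left(-77 - 75\right)} + K\right)^{2} = \left(\frac{11}{67 \left(22 + 32\right) \left(-77 - 75\right)} - 1\right)^{2} = \left(\frac{11}{67 \cdot 54 \left(-152\right)} - 1\right)^{2} = \left(\frac{11}{67 \left(-8208\right)} - 1\right)^{2} = \left(\frac{11}{67} \left(- \frac{1}{8208}\right) - 1\right)^{2} = \left(- \frac{11}{549936} - 1\right)^{2} = \left(- \frac{549947}{549936}\right)^{2} = \frac{302441702809}{302429604096}$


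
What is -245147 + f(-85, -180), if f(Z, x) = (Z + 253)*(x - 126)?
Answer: -296555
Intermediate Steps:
f(Z, x) = (-126 + x)*(253 + Z) (f(Z, x) = (253 + Z)*(-126 + x) = (-126 + x)*(253 + Z))
-245147 + f(-85, -180) = -245147 + (-31878 - 126*(-85) + 253*(-180) - 85*(-180)) = -245147 + (-31878 + 10710 - 45540 + 15300) = -245147 - 51408 = -296555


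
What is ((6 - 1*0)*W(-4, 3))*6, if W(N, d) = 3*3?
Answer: 324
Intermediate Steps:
W(N, d) = 9
((6 - 1*0)*W(-4, 3))*6 = ((6 - 1*0)*9)*6 = ((6 + 0)*9)*6 = (6*9)*6 = 54*6 = 324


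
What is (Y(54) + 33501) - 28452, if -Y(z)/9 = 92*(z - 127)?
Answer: 65493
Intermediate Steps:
Y(z) = 105156 - 828*z (Y(z) = -828*(z - 127) = -828*(-127 + z) = -9*(-11684 + 92*z) = 105156 - 828*z)
(Y(54) + 33501) - 28452 = ((105156 - 828*54) + 33501) - 28452 = ((105156 - 44712) + 33501) - 28452 = (60444 + 33501) - 28452 = 93945 - 28452 = 65493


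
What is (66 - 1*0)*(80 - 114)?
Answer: -2244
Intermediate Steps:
(66 - 1*0)*(80 - 114) = (66 + 0)*(-34) = 66*(-34) = -2244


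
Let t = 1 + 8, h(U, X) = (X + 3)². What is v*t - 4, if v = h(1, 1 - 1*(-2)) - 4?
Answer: 284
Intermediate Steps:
h(U, X) = (3 + X)²
v = 32 (v = (3 + (1 - 1*(-2)))² - 4 = (3 + (1 + 2))² - 4 = (3 + 3)² - 4 = 6² - 4 = 36 - 4 = 32)
t = 9
v*t - 4 = 32*9 - 4 = 288 - 4 = 284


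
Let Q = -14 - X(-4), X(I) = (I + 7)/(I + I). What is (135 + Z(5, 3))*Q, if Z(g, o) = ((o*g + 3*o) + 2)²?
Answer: -88399/8 ≈ -11050.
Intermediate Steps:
X(I) = (7 + I)/(2*I) (X(I) = (7 + I)/((2*I)) = (7 + I)*(1/(2*I)) = (7 + I)/(2*I))
Z(g, o) = (2 + 3*o + g*o)² (Z(g, o) = ((g*o + 3*o) + 2)² = ((3*o + g*o) + 2)² = (2 + 3*o + g*o)²)
Q = -109/8 (Q = -14 - (7 - 4)/(2*(-4)) = -14 - (-1)*3/(2*4) = -14 - 1*(-3/8) = -14 + 3/8 = -109/8 ≈ -13.625)
(135 + Z(5, 3))*Q = (135 + (2 + 3*3 + 5*3)²)*(-109/8) = (135 + (2 + 9 + 15)²)*(-109/8) = (135 + 26²)*(-109/8) = (135 + 676)*(-109/8) = 811*(-109/8) = -88399/8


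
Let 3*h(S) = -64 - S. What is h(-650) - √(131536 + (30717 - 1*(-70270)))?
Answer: 586/3 - √232523 ≈ -286.87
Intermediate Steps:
h(S) = -64/3 - S/3 (h(S) = (-64 - S)/3 = -64/3 - S/3)
h(-650) - √(131536 + (30717 - 1*(-70270))) = (-64/3 - ⅓*(-650)) - √(131536 + (30717 - 1*(-70270))) = (-64/3 + 650/3) - √(131536 + (30717 + 70270)) = 586/3 - √(131536 + 100987) = 586/3 - √232523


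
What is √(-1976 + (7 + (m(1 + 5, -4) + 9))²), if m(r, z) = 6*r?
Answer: 2*√182 ≈ 26.981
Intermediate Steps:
√(-1976 + (7 + (m(1 + 5, -4) + 9))²) = √(-1976 + (7 + (6*(1 + 5) + 9))²) = √(-1976 + (7 + (6*6 + 9))²) = √(-1976 + (7 + (36 + 9))²) = √(-1976 + (7 + 45)²) = √(-1976 + 52²) = √(-1976 + 2704) = √728 = 2*√182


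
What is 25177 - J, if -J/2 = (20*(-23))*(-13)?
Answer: 37137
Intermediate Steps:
J = -11960 (J = -2*20*(-23)*(-13) = -(-920)*(-13) = -2*5980 = -11960)
25177 - J = 25177 - 1*(-11960) = 25177 + 11960 = 37137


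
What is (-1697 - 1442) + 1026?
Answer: -2113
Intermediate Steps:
(-1697 - 1442) + 1026 = -3139 + 1026 = -2113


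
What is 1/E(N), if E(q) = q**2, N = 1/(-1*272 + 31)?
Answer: 58081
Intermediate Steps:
N = -1/241 (N = 1/(-272 + 31) = 1/(-241) = -1/241 ≈ -0.0041494)
1/E(N) = 1/((-1/241)**2) = 1/(1/58081) = 58081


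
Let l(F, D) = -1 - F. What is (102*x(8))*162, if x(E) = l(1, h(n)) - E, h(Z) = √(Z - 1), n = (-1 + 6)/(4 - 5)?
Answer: -165240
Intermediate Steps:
n = -5 (n = 5/(-1) = 5*(-1) = -5)
h(Z) = √(-1 + Z)
x(E) = -2 - E (x(E) = (-1 - 1*1) - E = (-1 - 1) - E = -2 - E)
(102*x(8))*162 = (102*(-2 - 1*8))*162 = (102*(-2 - 8))*162 = (102*(-10))*162 = -1020*162 = -165240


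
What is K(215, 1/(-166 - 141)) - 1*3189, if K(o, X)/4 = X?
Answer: -979027/307 ≈ -3189.0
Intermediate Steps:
K(o, X) = 4*X
K(215, 1/(-166 - 141)) - 1*3189 = 4/(-166 - 141) - 1*3189 = 4/(-307) - 3189 = 4*(-1/307) - 3189 = -4/307 - 3189 = -979027/307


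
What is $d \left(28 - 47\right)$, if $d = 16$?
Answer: $-304$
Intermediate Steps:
$d \left(28 - 47\right) = 16 \left(28 - 47\right) = 16 \left(-19\right) = -304$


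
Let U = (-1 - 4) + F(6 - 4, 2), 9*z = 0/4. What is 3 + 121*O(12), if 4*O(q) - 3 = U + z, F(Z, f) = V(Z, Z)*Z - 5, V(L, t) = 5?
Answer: 375/4 ≈ 93.750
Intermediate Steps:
z = 0 (z = (0/4)/9 = (0*(¼))/9 = (⅑)*0 = 0)
F(Z, f) = -5 + 5*Z (F(Z, f) = 5*Z - 5 = -5 + 5*Z)
U = 0 (U = (-1 - 4) + (-5 + 5*(6 - 4)) = -5 + (-5 + 5*2) = -5 + (-5 + 10) = -5 + 5 = 0)
O(q) = ¾ (O(q) = ¾ + (0 + 0)/4 = ¾ + (¼)*0 = ¾ + 0 = ¾)
3 + 121*O(12) = 3 + 121*(¾) = 3 + 363/4 = 375/4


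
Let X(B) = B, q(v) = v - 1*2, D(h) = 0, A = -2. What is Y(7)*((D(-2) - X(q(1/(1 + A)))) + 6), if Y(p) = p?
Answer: 63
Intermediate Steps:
q(v) = -2 + v (q(v) = v - 2 = -2 + v)
Y(7)*((D(-2) - X(q(1/(1 + A)))) + 6) = 7*((0 - (-2 + 1/(1 - 2))) + 6) = 7*((0 - (-2 + 1/(-1))) + 6) = 7*((0 - (-2 - 1)) + 6) = 7*((0 - 1*(-3)) + 6) = 7*((0 + 3) + 6) = 7*(3 + 6) = 7*9 = 63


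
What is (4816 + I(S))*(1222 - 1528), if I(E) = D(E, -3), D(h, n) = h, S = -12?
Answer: -1470024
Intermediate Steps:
I(E) = E
(4816 + I(S))*(1222 - 1528) = (4816 - 12)*(1222 - 1528) = 4804*(-306) = -1470024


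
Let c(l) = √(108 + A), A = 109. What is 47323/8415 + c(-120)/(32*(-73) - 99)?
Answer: 47323/8415 - √217/2435 ≈ 5.6176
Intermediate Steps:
c(l) = √217 (c(l) = √(108 + 109) = √217)
47323/8415 + c(-120)/(32*(-73) - 99) = 47323/8415 + √217/(32*(-73) - 99) = 47323*(1/8415) + √217/(-2336 - 99) = 47323/8415 + √217/(-2435) = 47323/8415 + √217*(-1/2435) = 47323/8415 - √217/2435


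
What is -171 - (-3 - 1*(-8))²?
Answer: -196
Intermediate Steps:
-171 - (-3 - 1*(-8))² = -171 - (-3 + 8)² = -171 - 1*5² = -171 - 1*25 = -171 - 25 = -196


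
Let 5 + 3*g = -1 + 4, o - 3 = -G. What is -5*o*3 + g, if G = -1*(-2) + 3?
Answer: 88/3 ≈ 29.333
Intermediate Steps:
G = 5 (G = 2 + 3 = 5)
o = -2 (o = 3 - 1*5 = 3 - 5 = -2)
g = -2/3 (g = -5/3 + (-1 + 4)/3 = -5/3 + (1/3)*3 = -5/3 + 1 = -2/3 ≈ -0.66667)
-5*o*3 + g = -(-10)*3 - 2/3 = -5*(-6) - 2/3 = 30 - 2/3 = 88/3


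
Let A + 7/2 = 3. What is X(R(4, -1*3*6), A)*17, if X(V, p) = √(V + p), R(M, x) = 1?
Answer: 17*√2/2 ≈ 12.021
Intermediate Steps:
A = -½ (A = -7/2 + 3 = -½ ≈ -0.50000)
X(R(4, -1*3*6), A)*17 = √(1 - ½)*17 = √(½)*17 = (√2/2)*17 = 17*√2/2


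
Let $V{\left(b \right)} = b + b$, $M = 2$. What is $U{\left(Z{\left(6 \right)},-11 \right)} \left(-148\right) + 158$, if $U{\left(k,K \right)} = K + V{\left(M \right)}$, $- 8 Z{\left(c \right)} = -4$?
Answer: $1194$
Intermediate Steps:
$V{\left(b \right)} = 2 b$
$Z{\left(c \right)} = \frac{1}{2}$ ($Z{\left(c \right)} = \left(- \frac{1}{8}\right) \left(-4\right) = \frac{1}{2}$)
$U{\left(k,K \right)} = 4 + K$ ($U{\left(k,K \right)} = K + 2 \cdot 2 = K + 4 = 4 + K$)
$U{\left(Z{\left(6 \right)},-11 \right)} \left(-148\right) + 158 = \left(4 - 11\right) \left(-148\right) + 158 = \left(-7\right) \left(-148\right) + 158 = 1036 + 158 = 1194$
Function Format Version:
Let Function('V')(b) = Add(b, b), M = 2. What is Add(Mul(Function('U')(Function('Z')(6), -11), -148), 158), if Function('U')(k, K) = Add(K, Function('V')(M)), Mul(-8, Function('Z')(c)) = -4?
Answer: 1194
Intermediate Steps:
Function('V')(b) = Mul(2, b)
Function('Z')(c) = Rational(1, 2) (Function('Z')(c) = Mul(Rational(-1, 8), -4) = Rational(1, 2))
Function('U')(k, K) = Add(4, K) (Function('U')(k, K) = Add(K, Mul(2, 2)) = Add(K, 4) = Add(4, K))
Add(Mul(Function('U')(Function('Z')(6), -11), -148), 158) = Add(Mul(Add(4, -11), -148), 158) = Add(Mul(-7, -148), 158) = Add(1036, 158) = 1194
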